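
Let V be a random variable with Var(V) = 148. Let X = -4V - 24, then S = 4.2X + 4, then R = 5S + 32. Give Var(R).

Var(X) = (-4)²·148 = 2368.
Var(S) = 4.2²·2368 = 41771.52.
Var(R) = 5²·41771.52 = 1044288.

Var(R) = 1044288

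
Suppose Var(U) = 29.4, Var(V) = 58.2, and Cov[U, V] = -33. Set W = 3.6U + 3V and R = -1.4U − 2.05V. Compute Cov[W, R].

Cov[W, R] = -123.966

By bilinearity, Cov[W, R] = ac·Var(U) + bd·Var(V) + (ad+bc)·Cov[U, V], with a=3.6, b=3, c=-1.4, d=-2.05.
ac·Var(U) = 3.6·(-1.4)·29.4 = -148.176
bd·Var(V) = 3·(-2.05)·58.2 = -357.93
(ad+bc)·Cov[U, V] = (-11.58)·(-33) = 382.14
Cov[W, R] = -148.176 + (-357.93) + 382.14 = -123.966.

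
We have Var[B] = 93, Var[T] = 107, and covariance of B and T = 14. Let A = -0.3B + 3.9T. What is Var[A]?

Var[A] = a²·Var[B] + b²·Var[T] + 2ab·covariance of B and T with a = -0.3, b = 3.9.
= (-0.3)²·93 + 3.9²·107 + 2·(-0.3)·3.9·14
= 8.37 + 1627.47 + (-32.76) = 1603.08.

Var[A] = 1603.08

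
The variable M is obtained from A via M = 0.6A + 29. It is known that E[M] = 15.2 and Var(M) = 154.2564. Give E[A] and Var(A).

E[A] = -23, Var(A) = 428.49

From M = 0.6A + 29: E[M] = a·E[A] + b, so E[A] = (E[M] − b)/a = (15.2 − 29)/0.6 = -23.
Var(M) = a²·Var(A), so Var(A) = 154.2564/0.6² = 428.49.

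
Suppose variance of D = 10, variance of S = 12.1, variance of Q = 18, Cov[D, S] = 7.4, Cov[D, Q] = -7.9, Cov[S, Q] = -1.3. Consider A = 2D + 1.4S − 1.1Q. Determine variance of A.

variance of A = a²·variance of D + b²·variance of S + c²·variance of Q + 2ab·Cov[D, S] + 2ac·Cov[D, Q] + 2bc·Cov[S, Q], with a = 2, b = 1.4, c = -1.1.
= 40 + 23.716 + 21.78 + 41.44 + 34.76 + 4.004
= 165.7.

variance of A = 165.7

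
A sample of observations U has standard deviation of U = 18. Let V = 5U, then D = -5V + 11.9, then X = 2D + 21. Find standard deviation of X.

standard deviation of X = 900

standard deviation of V = |5|·18 = 90.
standard deviation of D = |-5|·90 = 450.
standard deviation of X = |2|·450 = 900.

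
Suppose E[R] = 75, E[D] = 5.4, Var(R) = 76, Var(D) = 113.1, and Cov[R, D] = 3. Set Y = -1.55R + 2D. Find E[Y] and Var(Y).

E[Y] = -105.45, Var(Y) = 616.39

E[Y] = (-1.55)·E[R] + 2·E[D] = (-1.55)·75 + 2·5.4 = -105.45.
Var(Y) = a²·Var(R) + b²·Var(D) + 2ab·Cov[R, D] with a = -1.55, b = 2.
= (-1.55)²·76 + 2²·113.1 + 2·(-1.55)·2·3
= 182.59 + 452.4 + (-18.6) = 616.39.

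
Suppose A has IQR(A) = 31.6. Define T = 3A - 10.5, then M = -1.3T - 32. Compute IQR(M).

IQR(T) = |3|·31.6 = 94.8.
IQR(M) = |-1.3|·94.8 = 123.24.

IQR(M) = 123.24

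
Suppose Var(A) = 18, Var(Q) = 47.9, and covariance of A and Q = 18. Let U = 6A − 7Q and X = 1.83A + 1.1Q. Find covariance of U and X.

covariance of U and X = -282.97

By bilinearity, covariance of U and X = ac·Var(A) + bd·Var(Q) + (ad+bc)·covariance of A and Q, with a=6, b=-7, c=1.83, d=1.1.
ac·Var(A) = 6·1.83·18 = 197.64
bd·Var(Q) = (-7)·1.1·47.9 = -368.83
(ad+bc)·covariance of A and Q = (-6.21)·18 = -111.78
covariance of U and X = 197.64 + (-368.83) + (-111.78) = -282.97.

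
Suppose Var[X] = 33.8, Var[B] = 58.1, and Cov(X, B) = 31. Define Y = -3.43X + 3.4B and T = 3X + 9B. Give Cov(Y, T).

By bilinearity, Cov(Y, T) = ac·Var[X] + bd·Var[B] + (ad+bc)·Cov(X, B), with a=-3.43, b=3.4, c=3, d=9.
ac·Var[X] = (-3.43)·3·33.8 = -347.802
bd·Var[B] = 3.4·9·58.1 = 1777.86
(ad+bc)·Cov(X, B) = (-20.67)·31 = -640.77
Cov(Y, T) = -347.802 + 1777.86 + (-640.77) = 789.288.

Cov(Y, T) = 789.288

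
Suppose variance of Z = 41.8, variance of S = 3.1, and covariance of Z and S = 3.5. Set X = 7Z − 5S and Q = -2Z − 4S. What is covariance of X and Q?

By bilinearity, covariance of X and Q = ac·variance of Z + bd·variance of S + (ad+bc)·covariance of Z and S, with a=7, b=-5, c=-2, d=-4.
ac·variance of Z = 7·(-2)·41.8 = -585.2
bd·variance of S = (-5)·(-4)·3.1 = 62
(ad+bc)·covariance of Z and S = (-18)·3.5 = -63
covariance of X and Q = -585.2 + 62 + (-63) = -586.2.

covariance of X and Q = -586.2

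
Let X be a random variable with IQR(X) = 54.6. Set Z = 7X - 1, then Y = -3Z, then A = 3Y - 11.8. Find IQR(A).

IQR(Z) = |7|·54.6 = 382.2.
IQR(Y) = |-3|·382.2 = 1146.6.
IQR(A) = |3|·1146.6 = 3439.8.

IQR(A) = 3439.8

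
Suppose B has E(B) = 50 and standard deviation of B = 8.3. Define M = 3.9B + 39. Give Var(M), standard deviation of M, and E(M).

Var(M) = 1047.8169, standard deviation of M = 32.37, E(M) = 234

M = 3.9B + 39 is linear with a = 3.9, b = 39.
Var(B) = 8.3² = 68.89.
Var(M) = a²·Var(B) = 3.9²·68.89 = 1047.8169 (the additive constant 39 does not affect variance).
standard deviation of M = |a|·standard deviation of B = |3.9|·8.3 = 32.37.
E(M) = a·E(B) + b = 3.9·50 + 39 = 234.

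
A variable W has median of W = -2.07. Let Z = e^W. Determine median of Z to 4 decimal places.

e^W is monotone on this domain, so median of Z = exp(-2.07) ≈ 0.1262.

median of Z = 0.1262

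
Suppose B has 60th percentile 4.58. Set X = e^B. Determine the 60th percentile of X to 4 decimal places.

e^B is increasing, so P_{60}(X) = g(P_{60}(B)) ≈ 97.5144.

60th percentile of X = 97.5144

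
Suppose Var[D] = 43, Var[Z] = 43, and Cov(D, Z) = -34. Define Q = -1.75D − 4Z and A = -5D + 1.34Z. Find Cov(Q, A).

By bilinearity, Cov(Q, A) = ac·Var[D] + bd·Var[Z] + (ad+bc)·Cov(D, Z), with a=-1.75, b=-4, c=-5, d=1.34.
ac·Var[D] = (-1.75)·(-5)·43 = 376.25
bd·Var[Z] = (-4)·1.34·43 = -230.48
(ad+bc)·Cov(D, Z) = (17.655)·(-34) = -600.27
Cov(Q, A) = 376.25 + (-230.48) + (-600.27) = -454.5.

Cov(Q, A) = -454.5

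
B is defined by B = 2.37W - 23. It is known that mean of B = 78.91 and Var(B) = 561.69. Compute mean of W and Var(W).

mean of W = 43, Var(W) = 100

From B = 2.37W - 23: mean of B = a·mean of W + b, so mean of W = (mean of B − b)/a = (78.91 − (-23))/2.37 = 43.
Var(B) = a²·Var(W), so Var(W) = 561.69/2.37² = 100.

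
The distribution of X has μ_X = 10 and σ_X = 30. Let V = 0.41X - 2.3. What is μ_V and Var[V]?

μ_V = 1.8, Var[V] = 151.29

V = 0.41X - 2.3 is linear with a = 0.41, b = -2.3.
μ_V = a·μ_X + b = 0.41·10 + (-2.3) = 1.8.
Var[X] = 30² = 900.
Var[V] = a²·Var[X] = 0.41²·900 = 151.29 (the additive constant -2.3 does not affect variance).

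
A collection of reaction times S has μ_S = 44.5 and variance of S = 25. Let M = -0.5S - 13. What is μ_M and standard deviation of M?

μ_M = -35.25, standard deviation of M = 2.5

M = -0.5S - 13 is linear with a = -0.5, b = -13.
μ_M = a·μ_S + b = (-0.5)·44.5 + (-13) = -35.25.
standard deviation of S = √25 = 5.
standard deviation of M = |a|·standard deviation of S = |-0.5|·5 = 2.5.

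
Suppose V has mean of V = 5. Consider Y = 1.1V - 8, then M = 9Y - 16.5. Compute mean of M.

mean of M = -39

mean of Y = 1.1·5 + (-8) = -2.5.
mean of M = 9·(-2.5) + (-16.5) = -39.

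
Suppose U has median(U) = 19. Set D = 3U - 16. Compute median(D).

A linear map preserves order up to sign, so median(D) = a·median(U) + b = 3·19 + (-16) = 41.

median(D) = 41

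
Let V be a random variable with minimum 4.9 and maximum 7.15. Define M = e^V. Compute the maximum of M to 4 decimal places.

e^V is increasing on this domain, so max(M) comes from max(V) = 7.15: max(M) = exp(7.15) ≈ 1274.106.

max(M) = 1274.106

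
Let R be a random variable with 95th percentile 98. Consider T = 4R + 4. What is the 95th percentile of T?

Since a = 4 > 0 the transformation is increasing, so the 95th percentile of T = a·(P_{95} of R) + b = 4·98 + 4 = 396.

95th percentile of T = 396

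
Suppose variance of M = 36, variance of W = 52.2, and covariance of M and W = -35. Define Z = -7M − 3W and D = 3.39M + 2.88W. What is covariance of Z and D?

By bilinearity, covariance of Z and D = ac·variance of M + bd·variance of W + (ad+bc)·covariance of M and W, with a=-7, b=-3, c=3.39, d=2.88.
ac·variance of M = (-7)·3.39·36 = -854.28
bd·variance of W = (-3)·2.88·52.2 = -451.008
(ad+bc)·covariance of M and W = (-30.33)·(-35) = 1061.55
covariance of Z and D = -854.28 + (-451.008) + 1061.55 = -243.738.

covariance of Z and D = -243.738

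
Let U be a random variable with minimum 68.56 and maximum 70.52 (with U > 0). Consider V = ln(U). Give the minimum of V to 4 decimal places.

min(V) = 4.2277

ln(U) is increasing on this domain, so min(V) comes from min(U) = 68.56: min(V) = ln(68.56) ≈ 4.2277.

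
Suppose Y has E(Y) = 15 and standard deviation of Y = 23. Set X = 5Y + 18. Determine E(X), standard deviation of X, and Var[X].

X = 5Y + 18 is linear with a = 5, b = 18.
E(X) = a·E(Y) + b = 5·15 + 18 = 93.
standard deviation of X = |a|·standard deviation of Y = |5|·23 = 115.
Var[Y] = 23² = 529.
Var[X] = a²·Var[Y] = 5²·529 = 13225 (the additive constant 18 does not affect variance).

E(X) = 93, standard deviation of X = 115, Var[X] = 13225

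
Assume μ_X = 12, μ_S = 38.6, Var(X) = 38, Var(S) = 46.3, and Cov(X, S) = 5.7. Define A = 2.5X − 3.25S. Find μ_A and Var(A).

μ_A = 2.5·μ_X + (-3.25)·μ_S = 2.5·12 + (-3.25)·38.6 = -95.45.
Var(A) = a²·Var(X) + b²·Var(S) + 2ab·Cov(X, S) with a = 2.5, b = -3.25.
= 2.5²·38 + (-3.25)²·46.3 + 2·2.5·(-3.25)·5.7
= 237.5 + 489.04375 + (-92.625) = 633.91875.

μ_A = -95.45, Var(A) = 633.91875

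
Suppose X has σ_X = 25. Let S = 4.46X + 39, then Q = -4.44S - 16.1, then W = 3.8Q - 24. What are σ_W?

σ_W = 1881.228

σ_S = |4.46|·25 = 111.5.
σ_Q = |-4.44|·111.5 = 495.06.
σ_W = |3.8|·495.06 = 1881.228.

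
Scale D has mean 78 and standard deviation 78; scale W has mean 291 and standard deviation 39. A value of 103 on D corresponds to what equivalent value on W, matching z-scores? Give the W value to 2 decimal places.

z = (103 − 78)/78 ≈ 0.3205.
W = 291 + z·39 = 291 + (103 − 78)·39/78 = 303.50.

W = 303.50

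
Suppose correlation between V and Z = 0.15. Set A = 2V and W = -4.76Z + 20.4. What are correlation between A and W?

Linear rescalings preserve |correlation|; the slopes 2 and -4.76 have opposite signs, so the correlation flips sign: correlation between A and W = −correlation between V and Z = -0.15.

correlation between A and W = -0.15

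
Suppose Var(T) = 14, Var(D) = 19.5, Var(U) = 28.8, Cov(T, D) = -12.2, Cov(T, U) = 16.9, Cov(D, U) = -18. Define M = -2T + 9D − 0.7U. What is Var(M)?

Var(M) = 2362.932

Var(M) = a²·Var(T) + b²·Var(D) + c²·Var(U) + 2ab·Cov(T, D) + 2ac·Cov(T, U) + 2bc·Cov(D, U), with a = -2, b = 9, c = -0.7.
= 56 + 1579.5 + 14.112 + 439.2 + 47.32 + 226.8
= 2362.932.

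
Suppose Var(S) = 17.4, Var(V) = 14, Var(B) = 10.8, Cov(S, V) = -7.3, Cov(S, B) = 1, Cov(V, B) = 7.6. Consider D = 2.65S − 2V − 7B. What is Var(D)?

Var(D) = 960.4715

Var(D) = a²·Var(S) + b²·Var(V) + c²·Var(B) + 2ab·Cov(S, V) + 2ac·Cov(S, B) + 2bc·Cov(V, B), with a = 2.65, b = -2, c = -7.
= 122.1915 + 56 + 529.2 + 77.38 + (-37.1) + 212.8
= 960.4715.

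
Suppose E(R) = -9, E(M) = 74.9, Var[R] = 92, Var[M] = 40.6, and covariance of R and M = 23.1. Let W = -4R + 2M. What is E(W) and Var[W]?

E(W) = 185.8, Var[W] = 1264.8

E(W) = (-4)·E(R) + 2·E(M) = (-4)·(-9) + 2·74.9 = 185.8.
Var[W] = a²·Var[R] + b²·Var[M] + 2ab·covariance of R and M with a = -4, b = 2.
= (-4)²·92 + 2²·40.6 + 2·(-4)·2·23.1
= 1472 + 162.4 + (-369.6) = 1264.8.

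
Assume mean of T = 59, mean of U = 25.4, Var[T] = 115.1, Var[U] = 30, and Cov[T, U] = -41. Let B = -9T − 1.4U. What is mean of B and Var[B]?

mean of B = -566.56, Var[B] = 8348.7

mean of B = (-9)·mean of T + (-1.4)·mean of U = (-9)·59 + (-1.4)·25.4 = -566.56.
Var[B] = a²·Var[T] + b²·Var[U] + 2ab·Cov[T, U] with a = -9, b = -1.4.
= (-9)²·115.1 + (-1.4)²·30 + 2·(-9)·(-1.4)·(-41)
= 9323.1 + 58.8 + (-1033.2) = 8348.7.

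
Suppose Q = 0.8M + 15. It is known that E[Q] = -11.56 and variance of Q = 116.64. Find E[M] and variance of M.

E[M] = -33.2, variance of M = 182.25

From Q = 0.8M + 15: E[Q] = a·E[M] + b, so E[M] = (E[Q] − b)/a = (-11.56 − 15)/0.8 = -33.2.
variance of Q = a²·variance of M, so variance of M = 116.64/0.8² = 182.25.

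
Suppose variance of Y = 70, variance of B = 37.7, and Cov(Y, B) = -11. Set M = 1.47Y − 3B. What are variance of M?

variance of M = a²·variance of Y + b²·variance of B + 2ab·Cov(Y, B) with a = 1.47, b = -3.
= 1.47²·70 + (-3)²·37.7 + 2·1.47·(-3)·(-11)
= 151.263 + 339.3 + 97.02 = 587.583.

variance of M = 587.583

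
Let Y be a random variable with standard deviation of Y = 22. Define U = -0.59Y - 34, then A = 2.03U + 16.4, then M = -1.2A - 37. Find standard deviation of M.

standard deviation of U = |-0.59|·22 = 12.98.
standard deviation of A = |2.03|·12.98 = 26.3494.
standard deviation of M = |-1.2|·26.3494 = 31.61928.

standard deviation of M = 31.61928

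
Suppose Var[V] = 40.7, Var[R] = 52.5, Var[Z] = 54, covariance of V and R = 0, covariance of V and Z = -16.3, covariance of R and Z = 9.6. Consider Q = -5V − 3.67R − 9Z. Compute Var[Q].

Var[Q] = 5265.79325

Var[Q] = a²·Var[V] + b²·Var[R] + c²·Var[Z] + 2ab·covariance of V and R + 2ac·covariance of V and Z + 2bc·covariance of R and Z, with a = -5, b = -3.67, c = -9.
= 1017.5 + 707.11725 + 4374 + 0 + (-1467) + 634.176
= 5265.79325.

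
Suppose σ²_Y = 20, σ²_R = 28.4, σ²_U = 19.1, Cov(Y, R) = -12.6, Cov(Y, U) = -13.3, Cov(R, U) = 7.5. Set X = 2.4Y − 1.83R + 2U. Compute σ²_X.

σ²_X = 214.80716

σ²_X = a²·σ²_Y + b²·σ²_R + c²·σ²_U + 2ab·Cov(Y, R) + 2ac·Cov(Y, U) + 2bc·Cov(R, U), with a = 2.4, b = -1.83, c = 2.
= 115.2 + 95.10876 + 76.4 + 110.6784 + (-127.68) + (-54.9)
= 214.80716.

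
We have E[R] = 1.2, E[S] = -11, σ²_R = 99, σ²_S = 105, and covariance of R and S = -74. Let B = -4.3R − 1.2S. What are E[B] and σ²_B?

E[B] = (-4.3)·E[R] + (-1.2)·E[S] = (-4.3)·1.2 + (-1.2)·(-11) = 8.04.
σ²_B = a²·σ²_R + b²·σ²_S + 2ab·covariance of R and S with a = -4.3, b = -1.2.
= (-4.3)²·99 + (-1.2)²·105 + 2·(-4.3)·(-1.2)·(-74)
= 1830.51 + 151.2 + (-763.68) = 1218.03.

E[B] = 8.04, σ²_B = 1218.03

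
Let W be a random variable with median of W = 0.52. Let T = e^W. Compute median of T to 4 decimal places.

median of T = 1.682

e^W is monotone on this domain, so median of T = exp(0.52) ≈ 1.682.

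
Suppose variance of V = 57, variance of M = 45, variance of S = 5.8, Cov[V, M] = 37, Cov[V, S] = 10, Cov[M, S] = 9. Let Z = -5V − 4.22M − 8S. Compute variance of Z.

variance of Z = a²·variance of V + b²·variance of M + c²·variance of S + 2ab·Cov[V, M] + 2ac·Cov[V, S] + 2bc·Cov[M, S], with a = -5, b = -4.22, c = -8.
= 1425 + 801.378 + 371.2 + 1561.4 + 800 + 607.68
= 5566.658.

variance of Z = 5566.658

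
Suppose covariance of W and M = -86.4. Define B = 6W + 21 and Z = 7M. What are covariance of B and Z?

covariance of B and Z = a·c·covariance of W and M = 6·7·(-86.4) = -3628.8. Additive constants drop out.

covariance of B and Z = -3628.8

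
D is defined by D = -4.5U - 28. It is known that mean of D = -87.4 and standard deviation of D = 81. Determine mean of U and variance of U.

mean of U = 13.2, variance of U = 324

From D = -4.5U - 28: mean of D = a·mean of U + b, so mean of U = (mean of D − b)/a = (-87.4 − (-28))/(-4.5) = 13.2.
variance of D = 81² = 6561.
variance of D = a²·variance of U, so variance of U = 6561/(-4.5)² = 324.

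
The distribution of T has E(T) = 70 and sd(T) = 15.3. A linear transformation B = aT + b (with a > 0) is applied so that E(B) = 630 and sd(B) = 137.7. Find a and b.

sd(B) = a·sd(T) (a > 0), so a = 137.7/15.3 = 9.
E(B) = a·E(T) + b, so b = 630 − 9·70 = 0.

a = 9, b = 0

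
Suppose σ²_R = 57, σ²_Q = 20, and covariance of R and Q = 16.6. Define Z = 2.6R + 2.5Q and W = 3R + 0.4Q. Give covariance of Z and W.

By bilinearity, covariance of Z and W = ac·σ²_R + bd·σ²_Q + (ad+bc)·covariance of R and Q, with a=2.6, b=2.5, c=3, d=0.4.
ac·σ²_R = 2.6·3·57 = 444.6
bd·σ²_Q = 2.5·0.4·20 = 20
(ad+bc)·covariance of R and Q = (8.54)·16.6 = 141.764
covariance of Z and W = 444.6 + 20 + 141.764 = 606.364.

covariance of Z and W = 606.364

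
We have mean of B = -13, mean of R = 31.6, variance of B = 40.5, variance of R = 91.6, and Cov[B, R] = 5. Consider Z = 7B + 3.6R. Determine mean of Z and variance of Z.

mean of Z = 22.76, variance of Z = 3423.636

mean of Z = 7·mean of B + 3.6·mean of R = 7·(-13) + 3.6·31.6 = 22.76.
variance of Z = a²·variance of B + b²·variance of R + 2ab·Cov[B, R] with a = 7, b = 3.6.
= 7²·40.5 + 3.6²·91.6 + 2·7·3.6·5
= 1984.5 + 1187.136 + 252 = 3423.636.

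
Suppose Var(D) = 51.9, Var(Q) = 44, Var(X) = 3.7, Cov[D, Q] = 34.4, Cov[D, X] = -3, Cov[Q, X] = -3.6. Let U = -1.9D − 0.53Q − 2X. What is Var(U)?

Var(U) = a²·Var(D) + b²·Var(Q) + c²·Var(X) + 2ab·Cov[D, Q] + 2ac·Cov[D, X] + 2bc·Cov[Q, X], with a = -1.9, b = -0.53, c = -2.
= 187.359 + 12.3596 + 14.8 + 69.2816 + (-22.8) + (-7.632)
= 253.3682.

Var(U) = 253.3682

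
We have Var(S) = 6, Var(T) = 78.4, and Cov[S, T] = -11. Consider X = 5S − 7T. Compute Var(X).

Var(X) = 4761.6

Var(X) = a²·Var(S) + b²·Var(T) + 2ab·Cov[S, T] with a = 5, b = -7.
= 5²·6 + (-7)²·78.4 + 2·5·(-7)·(-11)
= 150 + 3841.6 + 770 = 4761.6.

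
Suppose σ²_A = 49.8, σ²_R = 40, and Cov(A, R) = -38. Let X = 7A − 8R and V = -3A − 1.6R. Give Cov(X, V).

By bilinearity, Cov(X, V) = ac·σ²_A + bd·σ²_R + (ad+bc)·Cov(A, R), with a=7, b=-8, c=-3, d=-1.6.
ac·σ²_A = 7·(-3)·49.8 = -1045.8
bd·σ²_R = (-8)·(-1.6)·40 = 512
(ad+bc)·Cov(A, R) = (12.8)·(-38) = -486.4
Cov(X, V) = -1045.8 + 512 + (-486.4) = -1020.2.

Cov(X, V) = -1020.2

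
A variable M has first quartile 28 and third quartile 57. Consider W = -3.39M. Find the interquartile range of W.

IQR(W) = 98.31

IQR of M = Q3 − Q1 = 57 − 28 = 29.
Under W = aM + b, IQR(W) = |a|·IQR(M) = |-3.39|·29 = 98.31 (shifts cancel; spread scales by |a|).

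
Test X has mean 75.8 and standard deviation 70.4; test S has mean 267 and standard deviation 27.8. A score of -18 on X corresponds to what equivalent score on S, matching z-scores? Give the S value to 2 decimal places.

z = (-18 − 75.8)/70.4 ≈ -1.3324.
S = 267 + z·27.8 = 267 + (-18 − 75.8)·27.8/70.4 ≈ 229.96.

S = 229.96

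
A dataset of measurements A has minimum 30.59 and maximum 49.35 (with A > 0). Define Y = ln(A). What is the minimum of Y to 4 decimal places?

min(Y) = 3.4207

ln(A) is increasing on this domain, so min(Y) comes from min(A) = 30.59: min(Y) = ln(30.59) ≈ 3.4207.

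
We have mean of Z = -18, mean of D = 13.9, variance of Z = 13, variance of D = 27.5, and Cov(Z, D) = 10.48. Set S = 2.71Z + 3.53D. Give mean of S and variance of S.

mean of S = 0.287, variance of S = 638.657698

mean of S = 2.71·mean of Z + 3.53·mean of D = 2.71·(-18) + 3.53·13.9 = 0.287.
variance of S = a²·variance of Z + b²·variance of D + 2ab·Cov(Z, D) with a = 2.71, b = 3.53.
= 2.71²·13 + 3.53²·27.5 + 2·2.71·3.53·10.48
= 95.4733 + 342.67475 + 200.509648 = 638.657698.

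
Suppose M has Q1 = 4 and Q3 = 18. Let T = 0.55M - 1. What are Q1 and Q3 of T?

Q1(T) = 1.2, Q3(T) = 8.9

a = 0.55 > 0: Q1(T) = a·Q1(M)+b = 1.2, Q3(T) = a·Q3(M)+b = 8.9.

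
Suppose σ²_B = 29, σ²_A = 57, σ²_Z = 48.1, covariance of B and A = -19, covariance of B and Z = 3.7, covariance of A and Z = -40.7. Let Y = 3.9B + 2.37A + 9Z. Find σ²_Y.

σ²_Y = 2829.5973

σ²_Y = a²·σ²_B + b²·σ²_A + c²·σ²_Z + 2ab·covariance of B and A + 2ac·covariance of B and Z + 2bc·covariance of A and Z, with a = 3.9, b = 2.37, c = 9.
= 441.09 + 320.1633 + 3896.1 + (-351.234) + 259.74 + (-1736.262)
= 2829.5973.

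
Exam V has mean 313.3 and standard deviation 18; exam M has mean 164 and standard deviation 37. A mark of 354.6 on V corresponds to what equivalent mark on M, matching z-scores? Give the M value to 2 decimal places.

z = (354.6 − 313.3)/18 ≈ 2.2944.
M = 164 + z·37 = 164 + (354.6 − 313.3)·37/18 ≈ 248.89.

M = 248.89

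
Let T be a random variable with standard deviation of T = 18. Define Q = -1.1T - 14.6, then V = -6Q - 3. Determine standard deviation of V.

standard deviation of V = 118.8

standard deviation of Q = |-1.1|·18 = 19.8.
standard deviation of V = |-6|·19.8 = 118.8.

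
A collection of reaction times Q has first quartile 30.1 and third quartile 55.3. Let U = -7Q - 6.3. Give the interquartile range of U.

IQR(U) = 176.4

IQR of Q = Q3 − Q1 = 55.3 − 30.1 = 25.2.
Under U = aQ + b, IQR(U) = |a|·IQR(Q) = |-7|·25.2 = 176.4 (shifts cancel; spread scales by |a|).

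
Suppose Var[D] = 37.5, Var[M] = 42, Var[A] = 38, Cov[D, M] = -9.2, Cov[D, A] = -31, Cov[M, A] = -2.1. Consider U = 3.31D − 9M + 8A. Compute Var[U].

Var[U] = 5453.62975

Var[U] = a²·Var[D] + b²·Var[M] + c²·Var[A] + 2ab·Cov[D, M] + 2ac·Cov[D, A] + 2bc·Cov[M, A], with a = 3.31, b = -9, c = 8.
= 410.85375 + 3402 + 2432 + 548.136 + (-1641.76) + 302.4
= 5453.62975.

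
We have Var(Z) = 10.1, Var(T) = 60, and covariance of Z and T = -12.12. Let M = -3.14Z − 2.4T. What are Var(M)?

Var(M) = a²·Var(Z) + b²·Var(T) + 2ab·covariance of Z and T with a = -3.14, b = -2.4.
= (-3.14)²·10.1 + (-2.4)²·60 + 2·(-3.14)·(-2.4)·(-12.12)
= 99.58196 + 345.6 + (-182.67264) = 262.50932.

Var(M) = 262.50932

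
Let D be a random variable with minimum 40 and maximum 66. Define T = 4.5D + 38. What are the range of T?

Range(T) = 117

Range of D = 66 − 40 = 26.
Range(T) = |a|·Range(D) = |4.5|·26 = 117.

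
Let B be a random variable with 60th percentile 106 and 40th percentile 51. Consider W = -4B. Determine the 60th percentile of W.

60th percentile of W = -204

Since a = -4 < 0 the transformation is decreasing, reversing order: the 60th percentile of W corresponds to the 40th percentile of B.
So P_{60}(W) = a·P_{40}(B) + b = (-4)·51 = -204.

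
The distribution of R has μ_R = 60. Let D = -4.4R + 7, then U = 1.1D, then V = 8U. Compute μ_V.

μ_V = -2261.6

μ_D = (-4.4)·60 + 7 = -257.
μ_U = 1.1·(-257) = -282.7.
μ_V = 8·(-282.7) = -2261.6.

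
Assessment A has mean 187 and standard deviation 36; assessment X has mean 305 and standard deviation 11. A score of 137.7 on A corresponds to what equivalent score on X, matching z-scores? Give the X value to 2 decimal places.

X = 289.94

z = (137.7 − 187)/36 ≈ -1.3694.
X = 305 + z·11 = 305 + (137.7 − 187)·11/36 ≈ 289.94.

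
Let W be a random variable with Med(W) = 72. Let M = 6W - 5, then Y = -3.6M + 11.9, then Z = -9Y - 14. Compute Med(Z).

Med(M) = 6·72 + (-5) = 427.
Med(Y) = (-3.6)·427 + 11.9 = -1525.3.
Med(Z) = (-9)·(-1525.3) + (-14) = 13713.7.

Med(Z) = 13713.7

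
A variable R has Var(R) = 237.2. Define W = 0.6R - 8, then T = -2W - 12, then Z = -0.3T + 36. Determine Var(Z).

Var(Z) = 30.74112

Var(W) = 0.6²·237.2 = 85.392.
Var(T) = (-2)²·85.392 = 341.568.
Var(Z) = (-0.3)²·341.568 = 30.74112.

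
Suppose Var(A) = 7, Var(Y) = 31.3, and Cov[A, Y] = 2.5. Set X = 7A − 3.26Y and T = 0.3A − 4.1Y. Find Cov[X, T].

By bilinearity, Cov[X, T] = ac·Var(A) + bd·Var(Y) + (ad+bc)·Cov[A, Y], with a=7, b=-3.26, c=0.3, d=-4.1.
ac·Var(A) = 7·0.3·7 = 14.7
bd·Var(Y) = (-3.26)·(-4.1)·31.3 = 418.3558
(ad+bc)·Cov[A, Y] = (-29.678)·2.5 = -74.195
Cov[X, T] = 14.7 + 418.3558 + (-74.195) = 358.8608.

Cov[X, T] = 358.8608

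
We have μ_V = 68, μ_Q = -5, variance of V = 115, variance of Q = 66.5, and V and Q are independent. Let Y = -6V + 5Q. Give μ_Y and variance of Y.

μ_Y = (-6)·μ_V + 5·μ_Q = (-6)·68 + 5·(-5) = -433.
variance of Y = a²·variance of V + b²·variance of Q + 2ab·Cov[V, Q] with a = -6, b = 5.
Independence gives Cov[V, Q] = 0.
= (-6)²·115 + 5²·66.5 + 2·(-6)·5·0
= 4140 + 1662.5 + 0 = 5802.5.

μ_Y = -433, variance of Y = 5802.5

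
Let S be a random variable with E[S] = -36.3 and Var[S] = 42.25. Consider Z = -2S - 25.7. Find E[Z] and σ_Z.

Z = -2S - 25.7 is linear with a = -2, b = -25.7.
E[Z] = a·E[S] + b = (-2)·(-36.3) + (-25.7) = 46.9.
σ_S = √42.25 = 6.5.
σ_Z = |a|·σ_S = |-2|·6.5 = 13.

E[Z] = 46.9, σ_Z = 13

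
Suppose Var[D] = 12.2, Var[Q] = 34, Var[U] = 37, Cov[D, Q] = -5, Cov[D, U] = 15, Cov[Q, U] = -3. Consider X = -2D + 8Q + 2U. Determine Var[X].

Var[X] = 2316.8

Var[X] = a²·Var[D] + b²·Var[Q] + c²·Var[U] + 2ab·Cov[D, Q] + 2ac·Cov[D, U] + 2bc·Cov[Q, U], with a = -2, b = 8, c = 2.
= 48.8 + 2176 + 148 + 160 + (-120) + (-96)
= 2316.8.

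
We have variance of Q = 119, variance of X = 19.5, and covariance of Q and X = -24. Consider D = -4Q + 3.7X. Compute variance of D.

variance of D = a²·variance of Q + b²·variance of X + 2ab·covariance of Q and X with a = -4, b = 3.7.
= (-4)²·119 + 3.7²·19.5 + 2·(-4)·3.7·(-24)
= 1904 + 266.955 + 710.4 = 2881.355.

variance of D = 2881.355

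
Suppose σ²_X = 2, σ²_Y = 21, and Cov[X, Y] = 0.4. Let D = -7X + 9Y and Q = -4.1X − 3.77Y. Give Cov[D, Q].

By bilinearity, Cov[D, Q] = ac·σ²_X + bd·σ²_Y + (ad+bc)·Cov[X, Y], with a=-7, b=9, c=-4.1, d=-3.77.
ac·σ²_X = (-7)·(-4.1)·2 = 57.4
bd·σ²_Y = 9·(-3.77)·21 = -712.53
(ad+bc)·Cov[X, Y] = (-10.51)·0.4 = -4.204
Cov[D, Q] = 57.4 + (-712.53) + (-4.204) = -659.334.

Cov[D, Q] = -659.334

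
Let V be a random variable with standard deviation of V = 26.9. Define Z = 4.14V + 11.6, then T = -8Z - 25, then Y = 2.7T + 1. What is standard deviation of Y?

standard deviation of Y = 2405.5056

standard deviation of Z = |4.14|·26.9 = 111.366.
standard deviation of T = |-8|·111.366 = 890.928.
standard deviation of Y = |2.7|·890.928 = 2405.5056.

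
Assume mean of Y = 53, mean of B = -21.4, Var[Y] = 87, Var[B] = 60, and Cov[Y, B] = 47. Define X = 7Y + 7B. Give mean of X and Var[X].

mean of X = 221.2, Var[X] = 11809

mean of X = 7·mean of Y + 7·mean of B = 7·53 + 7·(-21.4) = 221.2.
Var[X] = a²·Var[Y] + b²·Var[B] + 2ab·Cov[Y, B] with a = 7, b = 7.
= 7²·87 + 7²·60 + 2·7·7·47
= 4263 + 2940 + 4606 = 11809.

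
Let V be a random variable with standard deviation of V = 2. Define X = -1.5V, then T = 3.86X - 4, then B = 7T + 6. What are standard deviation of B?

standard deviation of X = |-1.5|·2 = 3.
standard deviation of T = |3.86|·3 = 11.58.
standard deviation of B = |7|·11.58 = 81.06.

standard deviation of B = 81.06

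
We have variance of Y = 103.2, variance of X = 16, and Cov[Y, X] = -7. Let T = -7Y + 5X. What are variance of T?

variance of T = a²·variance of Y + b²·variance of X + 2ab·Cov[Y, X] with a = -7, b = 5.
= (-7)²·103.2 + 5²·16 + 2·(-7)·5·(-7)
= 5056.8 + 400 + 490 = 5946.8.

variance of T = 5946.8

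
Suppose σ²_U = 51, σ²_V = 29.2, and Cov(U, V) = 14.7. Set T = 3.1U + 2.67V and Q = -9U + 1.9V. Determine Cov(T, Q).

Cov(T, Q) = -1541.4264

By bilinearity, Cov(T, Q) = ac·σ²_U + bd·σ²_V + (ad+bc)·Cov(U, V), with a=3.1, b=2.67, c=-9, d=1.9.
ac·σ²_U = 3.1·(-9)·51 = -1422.9
bd·σ²_V = 2.67·1.9·29.2 = 148.1316
(ad+bc)·Cov(U, V) = (-18.14)·14.7 = -266.658
Cov(T, Q) = -1422.9 + 148.1316 + (-266.658) = -1541.4264.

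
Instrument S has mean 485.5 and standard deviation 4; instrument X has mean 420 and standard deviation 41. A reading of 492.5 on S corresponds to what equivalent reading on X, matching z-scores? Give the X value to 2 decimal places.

X = 491.75

z = (492.5 − 485.5)/4 = 1.75.
X = 420 + z·41 = 420 + (492.5 − 485.5)·41/4 = 491.75.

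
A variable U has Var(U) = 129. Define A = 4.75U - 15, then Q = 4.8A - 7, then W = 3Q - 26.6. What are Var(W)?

Var(A) = 4.75²·129 = 2910.5625.
Var(Q) = 4.8²·2910.5625 = 67059.36.
Var(W) = 3²·67059.36 = 603534.24.

Var(W) = 603534.24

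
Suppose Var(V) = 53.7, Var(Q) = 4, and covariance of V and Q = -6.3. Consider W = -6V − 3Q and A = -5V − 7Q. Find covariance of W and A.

covariance of W and A = 1335.9

By bilinearity, covariance of W and A = ac·Var(V) + bd·Var(Q) + (ad+bc)·covariance of V and Q, with a=-6, b=-3, c=-5, d=-7.
ac·Var(V) = (-6)·(-5)·53.7 = 1611
bd·Var(Q) = (-3)·(-7)·4 = 84
(ad+bc)·covariance of V and Q = (57)·(-6.3) = -359.1
covariance of W and A = 1611 + 84 + (-359.1) = 1335.9.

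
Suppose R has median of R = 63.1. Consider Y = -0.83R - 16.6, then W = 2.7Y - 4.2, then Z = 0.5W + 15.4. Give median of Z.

median of Z = -79.81355

median of Y = (-0.83)·63.1 + (-16.6) = -68.973.
median of W = 2.7·(-68.973) + (-4.2) = -190.4271.
median of Z = 0.5·(-190.4271) + 15.4 = -79.81355.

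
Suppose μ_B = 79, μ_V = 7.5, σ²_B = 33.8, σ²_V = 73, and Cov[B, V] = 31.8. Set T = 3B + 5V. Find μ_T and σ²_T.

μ_T = 274.5, σ²_T = 3083.2

μ_T = 3·μ_B + 5·μ_V = 3·79 + 5·7.5 = 274.5.
σ²_T = a²·σ²_B + b²·σ²_V + 2ab·Cov[B, V] with a = 3, b = 5.
= 3²·33.8 + 5²·73 + 2·3·5·31.8
= 304.2 + 1825 + 954 = 3083.2.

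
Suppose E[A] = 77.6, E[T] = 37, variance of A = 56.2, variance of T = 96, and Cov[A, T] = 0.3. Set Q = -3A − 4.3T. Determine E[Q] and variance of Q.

E[Q] = -391.9, variance of Q = 2288.58

E[Q] = (-3)·E[A] + (-4.3)·E[T] = (-3)·77.6 + (-4.3)·37 = -391.9.
variance of Q = a²·variance of A + b²·variance of T + 2ab·Cov[A, T] with a = -3, b = -4.3.
= (-3)²·56.2 + (-4.3)²·96 + 2·(-3)·(-4.3)·0.3
= 505.8 + 1775.04 + 7.74 = 2288.58.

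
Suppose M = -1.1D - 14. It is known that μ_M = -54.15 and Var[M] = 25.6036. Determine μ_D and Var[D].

μ_D = 36.5, Var[D] = 21.16

From M = -1.1D - 14: μ_M = a·μ_D + b, so μ_D = (μ_M − b)/a = (-54.15 − (-14))/(-1.1) = 36.5.
Var[M] = a²·Var[D], so Var[D] = 25.6036/(-1.1)² = 21.16.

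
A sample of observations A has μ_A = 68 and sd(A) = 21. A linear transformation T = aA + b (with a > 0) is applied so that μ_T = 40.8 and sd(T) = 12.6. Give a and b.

sd(T) = a·sd(A) (a > 0), so a = 12.6/21 = 0.6.
μ_T = a·μ_A + b, so b = 40.8 − 0.6·68 = 0.

a = 0.6, b = 0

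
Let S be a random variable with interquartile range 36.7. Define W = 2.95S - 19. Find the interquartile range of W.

IQR(W) = 108.265

Under W = aS + b, IQR(W) = |a|·IQR(S) = |2.95|·36.7 = 108.265 (shifts cancel; spread scales by |a|).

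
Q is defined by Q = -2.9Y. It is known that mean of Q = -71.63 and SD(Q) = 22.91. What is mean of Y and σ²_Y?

mean of Y = 24.7, σ²_Y = 62.41

From Q = -2.9Y: mean of Q = a·mean of Y + b, so mean of Y = (mean of Q − b)/a = (-71.63 − 0)/(-2.9) = 24.7.
σ²_Q = 22.91² = 524.8681.
σ²_Q = a²·σ²_Y, so σ²_Y = 524.8681/(-2.9)² = 62.41.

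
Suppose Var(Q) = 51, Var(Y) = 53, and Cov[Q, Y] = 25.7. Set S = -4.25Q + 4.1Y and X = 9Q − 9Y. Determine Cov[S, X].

Cov[S, X] = -1975.095

By bilinearity, Cov[S, X] = ac·Var(Q) + bd·Var(Y) + (ad+bc)·Cov[Q, Y], with a=-4.25, b=4.1, c=9, d=-9.
ac·Var(Q) = (-4.25)·9·51 = -1950.75
bd·Var(Y) = 4.1·(-9)·53 = -1955.7
(ad+bc)·Cov[Q, Y] = (75.15)·25.7 = 1931.355
Cov[S, X] = -1950.75 + (-1955.7) + 1931.355 = -1975.095.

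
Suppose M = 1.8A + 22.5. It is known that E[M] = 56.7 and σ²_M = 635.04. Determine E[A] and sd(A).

E[A] = 19, sd(A) = 14

From M = 1.8A + 22.5: E[M] = a·E[A] + b, so E[A] = (E[M] − b)/a = (56.7 − 22.5)/1.8 = 19.
sd(M) = √635.04 = 25.2.
sd(M) = |a|·sd(A), so sd(A) = 25.2/|1.8| = 14.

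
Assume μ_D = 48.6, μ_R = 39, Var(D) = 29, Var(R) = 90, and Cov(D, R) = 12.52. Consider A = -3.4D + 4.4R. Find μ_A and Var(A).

μ_A = 6.36, Var(A) = 1703.0416

μ_A = (-3.4)·μ_D + 4.4·μ_R = (-3.4)·48.6 + 4.4·39 = 6.36.
Var(A) = a²·Var(D) + b²·Var(R) + 2ab·Cov(D, R) with a = -3.4, b = 4.4.
= (-3.4)²·29 + 4.4²·90 + 2·(-3.4)·4.4·12.52
= 335.24 + 1742.4 + (-374.5984) = 1703.0416.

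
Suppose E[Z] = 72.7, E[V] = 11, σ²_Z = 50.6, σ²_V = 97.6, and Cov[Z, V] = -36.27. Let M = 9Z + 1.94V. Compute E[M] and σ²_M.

E[M] = 9·E[Z] + 1.94·E[V] = 9·72.7 + 1.94·11 = 675.64.
σ²_M = a²·σ²_Z + b²·σ²_V + 2ab·Cov[Z, V] with a = 9, b = 1.94.
= 9²·50.6 + 1.94²·97.6 + 2·9·1.94·(-36.27)
= 4098.6 + 367.32736 + (-1266.5484) = 3199.37896.

E[M] = 675.64, σ²_M = 3199.37896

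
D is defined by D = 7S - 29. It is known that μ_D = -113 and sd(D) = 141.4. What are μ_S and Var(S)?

From D = 7S - 29: μ_D = a·μ_S + b, so μ_S = (μ_D − b)/a = (-113 − (-29))/7 = -12.
Var(D) = 141.4² = 19993.96.
Var(D) = a²·Var(S), so Var(S) = 19993.96/7² = 408.04.

μ_S = -12, Var(S) = 408.04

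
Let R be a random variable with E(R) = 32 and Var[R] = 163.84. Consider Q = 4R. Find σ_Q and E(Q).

Q = 4R is linear with a = 4, b = 0.
σ_R = √163.84 = 12.8.
σ_Q = |a|·σ_R = |4|·12.8 = 51.2.
E(Q) = a·E(R) + b = 4·32 = 128.

σ_Q = 51.2, E(Q) = 128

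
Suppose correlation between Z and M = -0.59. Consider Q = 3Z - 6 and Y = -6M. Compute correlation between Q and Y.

Linear rescalings preserve |correlation|; the slopes 3 and -6 have opposite signs, so the correlation flips sign: correlation between Q and Y = −correlation between Z and M = 0.59.

correlation between Q and Y = 0.59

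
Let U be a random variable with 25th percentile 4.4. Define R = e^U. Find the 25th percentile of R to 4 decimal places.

25th percentile of R = 81.4509

e^U is increasing, so P_{25}(R) = g(P_{25}(U)) ≈ 81.4509.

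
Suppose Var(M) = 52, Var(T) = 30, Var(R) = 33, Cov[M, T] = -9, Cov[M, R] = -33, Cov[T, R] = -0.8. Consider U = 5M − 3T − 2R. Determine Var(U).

Var(U) = a²·Var(M) + b²·Var(T) + c²·Var(R) + 2ab·Cov[M, T] + 2ac·Cov[M, R] + 2bc·Cov[T, R], with a = 5, b = -3, c = -2.
= 1300 + 270 + 132 + 270 + 660 + (-9.6)
= 2622.4.

Var(U) = 2622.4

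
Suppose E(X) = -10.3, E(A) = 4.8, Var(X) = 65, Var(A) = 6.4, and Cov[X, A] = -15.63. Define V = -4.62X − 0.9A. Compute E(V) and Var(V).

E(V) = 43.266, Var(V) = 1262.59092

E(V) = (-4.62)·E(X) + (-0.9)·E(A) = (-4.62)·(-10.3) + (-0.9)·4.8 = 43.266.
Var(V) = a²·Var(X) + b²·Var(A) + 2ab·Cov[X, A] with a = -4.62, b = -0.9.
= (-4.62)²·65 + (-0.9)²·6.4 + 2·(-4.62)·(-0.9)·(-15.63)
= 1387.386 + 5.184 + (-129.97908) = 1262.59092.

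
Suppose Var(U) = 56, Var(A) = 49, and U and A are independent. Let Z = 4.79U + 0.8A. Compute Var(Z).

Var(Z) = 1316.2296

Var(Z) = a²·Var(U) + b²·Var(A) + 2ab·covariance of U and A with a = 4.79, b = 0.8.
Independence gives covariance of U and A = 0.
= 4.79²·56 + 0.8²·49 + 2·4.79·0.8·0
= 1284.8696 + 31.36 + 0 = 1316.2296.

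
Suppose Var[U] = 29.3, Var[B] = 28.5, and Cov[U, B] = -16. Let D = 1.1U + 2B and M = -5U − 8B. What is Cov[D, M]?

Cov[D, M] = -316.35

By bilinearity, Cov[D, M] = ac·Var[U] + bd·Var[B] + (ad+bc)·Cov[U, B], with a=1.1, b=2, c=-5, d=-8.
ac·Var[U] = 1.1·(-5)·29.3 = -161.15
bd·Var[B] = 2·(-8)·28.5 = -456
(ad+bc)·Cov[U, B] = (-18.8)·(-16) = 300.8
Cov[D, M] = -161.15 + (-456) + 300.8 = -316.35.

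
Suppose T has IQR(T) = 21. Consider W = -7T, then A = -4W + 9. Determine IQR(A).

IQR(A) = 588

IQR(W) = |-7|·21 = 147.
IQR(A) = |-4|·147 = 588.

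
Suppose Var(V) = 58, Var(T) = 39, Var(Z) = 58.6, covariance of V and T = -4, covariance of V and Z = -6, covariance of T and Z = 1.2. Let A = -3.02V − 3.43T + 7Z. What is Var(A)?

Var(A) = 3972.4015

Var(A) = a²·Var(V) + b²·Var(T) + c²·Var(Z) + 2ab·covariance of V and T + 2ac·covariance of V and Z + 2bc·covariance of T and Z, with a = -3.02, b = -3.43, c = 7.
= 528.9832 + 458.8311 + 2871.4 + (-82.8688) + 253.68 + (-57.624)
= 3972.4015.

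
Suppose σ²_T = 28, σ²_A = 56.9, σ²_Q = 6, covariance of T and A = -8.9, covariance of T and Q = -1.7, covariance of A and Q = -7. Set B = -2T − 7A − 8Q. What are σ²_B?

σ²_B = 2196.5

σ²_B = a²·σ²_T + b²·σ²_A + c²·σ²_Q + 2ab·covariance of T and A + 2ac·covariance of T and Q + 2bc·covariance of A and Q, with a = -2, b = -7, c = -8.
= 112 + 2788.1 + 384 + (-249.2) + (-54.4) + (-784)
= 2196.5.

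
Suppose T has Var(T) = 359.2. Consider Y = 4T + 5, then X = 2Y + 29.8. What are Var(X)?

Var(Y) = 4²·359.2 = 5747.2.
Var(X) = 2²·5747.2 = 22988.8.

Var(X) = 22988.8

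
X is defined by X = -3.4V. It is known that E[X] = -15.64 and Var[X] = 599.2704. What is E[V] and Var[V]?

E[V] = 4.6, Var[V] = 51.84

From X = -3.4V: E[X] = a·E[V] + b, so E[V] = (E[X] − b)/a = (-15.64 − 0)/(-3.4) = 4.6.
Var[X] = a²·Var[V], so Var[V] = 599.2704/(-3.4)² = 51.84.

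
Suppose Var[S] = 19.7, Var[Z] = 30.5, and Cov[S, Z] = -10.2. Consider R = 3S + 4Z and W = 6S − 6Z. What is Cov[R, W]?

Cov[R, W] = -438.6

By bilinearity, Cov[R, W] = ac·Var[S] + bd·Var[Z] + (ad+bc)·Cov[S, Z], with a=3, b=4, c=6, d=-6.
ac·Var[S] = 3·6·19.7 = 354.6
bd·Var[Z] = 4·(-6)·30.5 = -732
(ad+bc)·Cov[S, Z] = (6)·(-10.2) = -61.2
Cov[R, W] = 354.6 + (-732) + (-61.2) = -438.6.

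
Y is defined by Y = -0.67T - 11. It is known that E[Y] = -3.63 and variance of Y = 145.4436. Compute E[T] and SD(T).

E[T] = -11, SD(T) = 18

From Y = -0.67T - 11: E[Y] = a·E[T] + b, so E[T] = (E[Y] − b)/a = (-3.63 − (-11))/(-0.67) = -11.
SD(Y) = √145.4436 = 12.06.
SD(Y) = |a|·SD(T), so SD(T) = 12.06/|-0.67| = 18.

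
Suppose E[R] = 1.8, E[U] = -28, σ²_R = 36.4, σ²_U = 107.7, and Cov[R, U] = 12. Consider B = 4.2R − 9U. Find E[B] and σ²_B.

E[B] = 4.2·E[R] + (-9)·E[U] = 4.2·1.8 + (-9)·(-28) = 259.56.
σ²_B = a²·σ²_R + b²·σ²_U + 2ab·Cov[R, U] with a = 4.2, b = -9.
= 4.2²·36.4 + (-9)²·107.7 + 2·4.2·(-9)·12
= 642.096 + 8723.7 + (-907.2) = 8458.596.

E[B] = 259.56, σ²_B = 8458.596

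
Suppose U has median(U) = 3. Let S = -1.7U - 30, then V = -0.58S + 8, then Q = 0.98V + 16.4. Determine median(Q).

median(Q) = 44.19084

median(S) = (-1.7)·3 + (-30) = -35.1.
median(V) = (-0.58)·(-35.1) + 8 = 28.358.
median(Q) = 0.98·28.358 + 16.4 = 44.19084.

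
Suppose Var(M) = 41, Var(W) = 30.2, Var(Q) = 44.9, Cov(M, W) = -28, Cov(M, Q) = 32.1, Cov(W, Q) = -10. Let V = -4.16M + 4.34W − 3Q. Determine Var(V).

Var(V) = 3755.12712

Var(V) = a²·Var(M) + b²·Var(W) + c²·Var(Q) + 2ab·Cov(M, W) + 2ac·Cov(M, Q) + 2bc·Cov(W, Q), with a = -4.16, b = 4.34, c = -3.
= 709.5296 + 568.83512 + 404.1 + 1011.0464 + 801.216 + 260.4
= 3755.12712.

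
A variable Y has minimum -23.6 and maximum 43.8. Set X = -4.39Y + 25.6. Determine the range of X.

Range(X) = 295.886

Range of Y = 43.8 − (-23.6) = 67.4.
Range(X) = |a|·Range(Y) = |-4.39|·67.4 = 295.886.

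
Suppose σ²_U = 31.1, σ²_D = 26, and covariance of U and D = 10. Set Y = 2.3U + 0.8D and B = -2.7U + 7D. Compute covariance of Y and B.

By bilinearity, covariance of Y and B = ac·σ²_U + bd·σ²_D + (ad+bc)·covariance of U and D, with a=2.3, b=0.8, c=-2.7, d=7.
ac·σ²_U = 2.3·(-2.7)·31.1 = -193.131
bd·σ²_D = 0.8·7·26 = 145.6
(ad+bc)·covariance of U and D = (13.94)·10 = 139.4
covariance of Y and B = -193.131 + 145.6 + 139.4 = 91.869.

covariance of Y and B = 91.869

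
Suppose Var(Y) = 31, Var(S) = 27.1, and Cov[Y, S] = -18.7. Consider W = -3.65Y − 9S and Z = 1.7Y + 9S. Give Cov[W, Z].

Cov[W, Z] = -1487.05

By bilinearity, Cov[W, Z] = ac·Var(Y) + bd·Var(S) + (ad+bc)·Cov[Y, S], with a=-3.65, b=-9, c=1.7, d=9.
ac·Var(Y) = (-3.65)·1.7·31 = -192.355
bd·Var(S) = (-9)·9·27.1 = -2195.1
(ad+bc)·Cov[Y, S] = (-48.15)·(-18.7) = 900.405
Cov[W, Z] = -192.355 + (-2195.1) + 900.405 = -1487.05.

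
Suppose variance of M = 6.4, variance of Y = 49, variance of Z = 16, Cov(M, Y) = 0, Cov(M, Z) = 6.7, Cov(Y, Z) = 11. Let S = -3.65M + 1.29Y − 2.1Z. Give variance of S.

variance of S = a²·variance of M + b²·variance of Y + c²·variance of Z + 2ab·Cov(M, Y) + 2ac·Cov(M, Z) + 2bc·Cov(Y, Z), with a = -3.65, b = 1.29, c = -2.1.
= 85.264 + 81.5409 + 70.56 + 0 + 102.711 + (-59.598)
= 280.4779.

variance of S = 280.4779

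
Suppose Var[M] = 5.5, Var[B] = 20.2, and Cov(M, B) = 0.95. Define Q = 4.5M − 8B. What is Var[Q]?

Var[Q] = a²·Var[M] + b²·Var[B] + 2ab·Cov(M, B) with a = 4.5, b = -8.
= 4.5²·5.5 + (-8)²·20.2 + 2·4.5·(-8)·0.95
= 111.375 + 1292.8 + (-68.4) = 1335.775.

Var[Q] = 1335.775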